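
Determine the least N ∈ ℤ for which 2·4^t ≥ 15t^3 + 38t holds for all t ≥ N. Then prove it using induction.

N = 6

At t = 5: 2048 < 2065, so the inequality fails and N ≥ 6. We prove 2·4^t ≥ 15t^3 + 38t for all t ≥ 6.
Base step (t = 6): 2·4^t = 8192 and 15t^3 + 38t = 3468, so 8192 ≥ 3468.
Inductive step: suppose the statement holds for some k ≥ 6, so 2·4^k ≥ 15k^3 + 38k.
Then 2·4^(k + 1) = 4·(2·4^k) ≥ 4·(15k^3 + 38k).
Also, for k ≥ 6 we have 4·(15k^3 + 38k) ≥ 15(k+1)^3 + 38(k+1), since 4·(15k^3 + 38k) − (15(k+1)^3 + 38(k+1)) = 45k^3 - 45k^2 + 69k - 53, which is nonnegative for all k ≥ 6.
Combining, 2·4^(k + 1) ≥ 15(k+1)^3 + 38(k+1).
By induction, the statement is established for all t ≥ 6.
Hence the smallest such N is 6.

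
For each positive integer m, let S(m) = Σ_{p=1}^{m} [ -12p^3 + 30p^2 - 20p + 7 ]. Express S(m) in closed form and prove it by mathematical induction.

We claim S(m) = -m(3m^3 - 4m^2 - 2m - 2) for all m ≥ 1.
When m = 1: S(1) = 5, and the closed form gives 5. They agree.
For the inductive step, assume it holds for an arbitrary p ≥ 1, so S(p) = p(-3p^3 + 4p^2 + 2p + 2).
Then S(p+1) = S(p) + (-12p^3 - 6p^2 + 4p + 5) = (p(-3p^3 + 4p^2 + 2p + 2)) + (-12p^3 - 6p^2 + 4p + 5).
Simplifying, S(p+1) = -(p + 1)(3p^3 + 5p^2 - p - 5) = -(p+1)(3(p+1)^3 - 4(p+1)^2 - 2(p+1) - 2),
which is the closed form with m = p+1.
Hence, by induction on m, the claim holds for every m ≥ 1.

S(m) = -m(3m^3 - 4m^2 - 2m - 2)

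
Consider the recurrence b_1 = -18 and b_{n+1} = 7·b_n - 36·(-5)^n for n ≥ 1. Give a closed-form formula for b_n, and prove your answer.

b_n = 3(-5)^n - 3·7^(n - 1)

Computing the first terms: b_1 = -18, b_2 = 54, b_3 = -522. This suggests b_n = 3(-5)^n - 3·7^(n - 1).
Base case (n = 1): the formula gives -18 = -18 = b_1.
For the inductive step, assume it holds for an arbitrary r ≥ 1, so b_r = 3(-5)^r - 3·7^(r - 1).
Then b_{r+1} = 7·b_r - 36·(-5)^r = 7·(3(-5)^r - 3·7^(r - 1)) - 36·(-5)^r = 3(-5)^(r + 1) - 3·7^r = 3(-5)^(r+1) - 3·7^((r+1) - 1),
which is the claimed formula at n = r+1.
By induction, the statement is established for all n ≥ 1.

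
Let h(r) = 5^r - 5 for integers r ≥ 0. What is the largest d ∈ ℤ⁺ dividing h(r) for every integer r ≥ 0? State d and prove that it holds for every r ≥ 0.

d = 4

Computing the first values: h(0) = -4 and h(1) = 0; gcd(-4, 0) = 4, so d ≤ 4.
We prove 4 | 5^r - 5 for all r ≥ 0 by induction on r.
When r = 0: h(0) = -4 = 4·(-1), so 4 | h(0).
Inductive step: suppose the statement holds for some k ≥ 0, i.e. 4 | h(k). Then
h(k+1) = 5^(k+1) - 5 = 5·(5^k - 5) + 20 = 5·h(k) + 20. The first term is divisible by 4 by the inductive hypothesis, and 20 is divisible by 4. Hence 4 | h(k+1).
By the principle of mathematical induction, the result holds for all r ≥ 0.
Therefore the largest such d is 4.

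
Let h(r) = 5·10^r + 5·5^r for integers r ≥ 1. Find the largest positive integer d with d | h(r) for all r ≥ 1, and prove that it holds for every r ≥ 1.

d = 25

Computing the first values: h(1) = 75 and h(2) = 625; gcd(75, 625) = 25, so d ≤ 25.
We prove 25 | 5·10^r + 5·5^r for all r ≥ 1 by induction on r.
Base step (r = 1): h(1) = 75 = 25·(3), so 25 | h(1).
Inductive step: assume the claim holds for r = p, i.e. 25 | h(p). Then
h(p+1) − 10·h(p) = (5·10^(p+1) + 5·5^(p+1)) − 10·(5·10^p + 5·5^p) = (5)·5^p·(5 − 10) = (-25)·5^p. Since 25 | h(p) by the inductive hypothesis, 25 | 10·h(p); and 25 | -25 since -25 = 25·-1. Therefore 25 | h(p+1).
Hence, by induction on r, the claim holds for every r ≥ 1.
Therefore the largest such d is 25.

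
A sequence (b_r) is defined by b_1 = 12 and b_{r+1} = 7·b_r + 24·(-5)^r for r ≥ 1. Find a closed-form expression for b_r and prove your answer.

b_r = -2(-5)^r + 2·7^(r - 1)

Computing the first terms: b_1 = 12, b_2 = -36, b_3 = 348. This suggests b_r = -2(-5)^r + 2·7^(r - 1).
For the base case r = 1: the formula gives 12 = 12 = b_1.
For the inductive step, assume it holds for an arbitrary j ≥ 1, so b_j = -2(-5)^j + 2·7^(j - 1).
Then b_{j+1} = 7·b_j + 24·(-5)^j = 7·(-2(-5)^j + 2·7^(j - 1)) + 24·(-5)^j = -2(-5)^(j + 1) + 2·7^j = -2(-5)^(j+1) + 2·7^((j+1) - 1),
which is the claimed formula at r = j+1.
This completes the induction.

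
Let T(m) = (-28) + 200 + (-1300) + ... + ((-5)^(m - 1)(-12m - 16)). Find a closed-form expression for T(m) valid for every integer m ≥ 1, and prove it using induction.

We claim T(m) = (-5)^m(2m + 3) - 3 for all m ≥ 1.
Base step (m = 1): T(1) = -28, and the closed form gives -28. They agree.
Inductive step: suppose the statement holds for some k ≥ 1, so T(k) = (-5)^k(2k + 3) - 3.
Then T(k+1) = T(k) + ((-5)^k(-12k - 28)) = ((-5)^k(2k + 3) - 3) + ((-5)^k(-12k - 28)).
Simplifying, T(k+1) = -10(-5)^k·k - 25(-5)^k - 3 = (-5)^(k+1)(2(k+1) + 3) - 3,
which is the closed form with m = k+1.
This completes the induction.

T(m) = (-5)^m(2m + 3) - 3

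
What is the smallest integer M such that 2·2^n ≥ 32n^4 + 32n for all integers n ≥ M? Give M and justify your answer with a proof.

M = 22

At n = 21: 4194304 < 6224064, so the inequality fails and M ≥ 22. We prove 2·2^n ≥ 32n^4 + 32n for all n ≥ 22.
Base step (n = 22): 2·2^n = 8388608 and 32n^4 + 32n = 7496896, so 8388608 ≥ 7496896.
Suppose the result is true for n = m, so 2·2^m ≥ 32m^4 + 32m.
Then 2·2^(m + 1) = 2·(2·2^m) ≥ 2·(32m^4 + 32m).
Also, for m ≥ 22 we have 2·(32m^4 + 32m) ≥ 32(m+1)^4 + 32(m+1), since 2·(32m^4 + 32m) − (32(m+1)^4 + 32(m+1)) = 32m^4 - 128m^3 - 192m^2 - 96m - 64, which is nonnegative for all m ≥ 22.
Combining, 2·2^(m + 1) ≥ 32(m+1)^4 + 32(m+1).
By the principle of mathematical induction, the result holds for all n ≥ 22.
Hence the smallest such M is 22.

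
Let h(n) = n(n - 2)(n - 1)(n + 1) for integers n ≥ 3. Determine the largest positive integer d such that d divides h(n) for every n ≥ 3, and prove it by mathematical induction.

Computing the first values: h(3) = 24 and h(4) = 120; gcd(24, 120) = 24, so d ≤ 24.
We prove 24 | n(n - 2)(n - 1)(n + 1) for all n ≥ 3 by induction on n.
When n = 3: h(3) = 24 = 24·(1), so 24 | h(3).
Inductive step: suppose the statement holds for some p ≥ 3, i.e. 24 | h(p). Then
h(p+1) − h(p) = (p-1)·p·(p+1)·(p+2) − (p-2)·(p-1)·p·(p+1) = (p-1)·p·(p+1)·[(p+2) − (p-2)] = 4·(p-1)·p·(p+1). The product of 3 consecutive integers is divisible by (3)! = 6, so h(p+1) − h(p) is divisible by 4·6 = 24. By the inductive hypothesis 24 | h(p), hence 24 | h(p+1).
By induction, the statement is established for all n ≥ 3.
Therefore the largest such d is 24.

d = 24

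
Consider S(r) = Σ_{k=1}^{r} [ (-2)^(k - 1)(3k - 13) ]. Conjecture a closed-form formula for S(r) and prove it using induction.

We claim S(r) = (-2)^r(-r + 4) - 4 for all r ≥ 1.
Base step (r = 1): S(1) = -10, and the closed form gives -10. They agree.
Inductive step: suppose the statement holds for some k ≥ 1, so S(k) = (-2)^k(-k + 4) - 4.
Then S(k+1) = S(k) + ((-2)^k(3k - 10)) = ((-2)^k(-k + 4) - 4) + ((-2)^k(3k - 10)).
Simplifying, S(k+1) = 2(-2)^k·k - 6(-2)^k - 4 = (-2)^(k+1)(-(k+1) + 4) - 4,
which is the closed form with r = k+1.
This completes the induction.

S(r) = (-2)^r(-r + 4) - 4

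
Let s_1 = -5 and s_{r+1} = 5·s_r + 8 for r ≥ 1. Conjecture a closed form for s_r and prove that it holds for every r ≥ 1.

Computing the first terms: s_1 = -5, s_2 = -17, s_3 = -77. This suggests s_r = -3·5^(r - 1) - 2.
When r = 1: the formula gives -5 = -5 = s_1.
For the inductive step, assume it holds for an arbitrary m ≥ 1, so s_m = -3·5^(m - 1) - 2.
Then s_{m+1} = 5·s_m + 8 = 5·(-3·5^(m - 1) - 2) + 8 = -3·5^m - 2 = -3·5^((m+1) - 1) - 2,
which is the claimed formula at r = m+1.
By the principle of mathematical induction, the result holds for all r ≥ 1.

s_r = -3·5^(r - 1) - 2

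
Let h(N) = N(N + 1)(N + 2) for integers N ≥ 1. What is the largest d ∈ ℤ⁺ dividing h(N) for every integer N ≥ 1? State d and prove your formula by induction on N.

d = 6

Computing the first values: h(1) = 6 and h(2) = 24; gcd(6, 24) = 6, so d ≤ 6.
We prove 6 | N(N + 1)(N + 2) for all N ≥ 1 by induction on N.
Base case (N = 1): h(1) = 6 = 6·(1), so 6 | h(1).
For the inductive step, assume it holds for an arbitrary m ≥ 1, i.e. 6 | h(m). Then
h(m+1) − h(m) = (m+1)·(m+2)·(m+3) − m·(m+1)·(m+2) = (m+1)·(m+2)·[(m+3) − m] = 3·(m+1)·(m+2). The product of 2 consecutive integers is divisible by (2)! = 2, so h(m+1) − h(m) is divisible by 3·2 = 6. By the inductive hypothesis 6 | h(m), hence 6 | h(m+1).
By induction, the statement is established for all N ≥ 1.
Therefore the largest such d is 6.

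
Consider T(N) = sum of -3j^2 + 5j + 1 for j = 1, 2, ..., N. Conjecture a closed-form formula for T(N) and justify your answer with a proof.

We claim T(N) = -N(N^2 - N - 3) for all N ≥ 1.
Base case (N = 1): T(1) = 3, and the closed form gives 3. They agree.
Suppose the result is true for N = j, so T(j) = j(-j^2 + j + 3).
Then T(j+1) = T(j) + (-3j^2 - j + 3) = (j(-j^2 + j + 3)) + (-3j^2 - j + 3).
Simplifying, T(j+1) = -(j + 1)(j^2 + j - 3) = -(j+1)((j+1)^2 - (j+1) - 3),
which is the closed form with N = j+1.
By induction, the statement is established for all N ≥ 1.

T(N) = -N(N^2 - N - 3)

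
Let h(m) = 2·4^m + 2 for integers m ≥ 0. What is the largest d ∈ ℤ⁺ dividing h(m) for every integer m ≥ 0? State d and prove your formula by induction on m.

d = 2

Computing the first values: h(0) = 4 and h(1) = 10; gcd(4, 10) = 2, so d ≤ 2.
We prove 2 | 2·4^m + 2 for all m ≥ 0 by induction on m.
When m = 0: h(0) = 4 = 2·(2), so 2 | h(0).
Suppose the result is true for m = k, i.e. 2 | h(k). Then
h(k+1) = 2·4^(k+1) + 2 = 4·(2·4^k + 2) - 6 = 4·h(k) - 6. The first term is divisible by 2 by the inductive hypothesis, and -6 is divisible by 2. Hence 2 | h(k+1).
Hence, by induction on m, the claim holds for every m ≥ 0.
Therefore the largest such d is 2.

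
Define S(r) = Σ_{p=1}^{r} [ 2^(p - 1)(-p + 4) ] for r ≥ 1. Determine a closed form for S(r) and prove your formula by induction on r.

We claim S(r) = 2^r(-r + 5) - 5 for all r ≥ 1.
When r = 1: S(1) = 3, and the closed form gives 3. They agree.
Suppose the result is true for r = p, so S(p) = 2^p(-p + 5) - 5.
Then S(p+1) = S(p) + (2^p(-p + 3)) = (2^p(-p + 5) - 5) + (2^p(-p + 3)).
Simplifying, S(p+1) = -2^(p + 1)p + 2^(p + 3) - 5 = 2^(p+1)(-(p+1) + 5) - 5,
which is the closed form with r = p+1.
By induction, the statement is established for all r ≥ 1.

S(r) = 2^r(-r + 5) - 5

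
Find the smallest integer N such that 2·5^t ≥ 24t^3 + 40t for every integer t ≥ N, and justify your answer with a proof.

N = 5

At t = 4: 1250 < 1696, so the inequality fails and N ≥ 5. We prove 2·5^t ≥ 24t^3 + 40t for all t ≥ 5.
When t = 5: 2·5^t = 6250 and 24t^3 + 40t = 3200, so 6250 ≥ 3200.
Suppose the result is true for t = i, so 2·5^i ≥ 24i^3 + 40i.
Then 2·5^(i + 1) = 5·(2·5^i) ≥ 5·(24i^3 + 40i).
Also, for i ≥ 5 we have 5·(24i^3 + 40i) ≥ 24(i+1)^3 + 40(i+1), since 5·(24i^3 + 40i) − (24(i+1)^3 + 40(i+1)) = 96i^3 - 72i^2 + 88i - 64, which is nonnegative for all i ≥ 5.
Combining, 2·5^(i + 1) ≥ 24(i+1)^3 + 40(i+1).
By the principle of mathematical induction, the result holds for all t ≥ 5.
Hence the smallest such N is 5.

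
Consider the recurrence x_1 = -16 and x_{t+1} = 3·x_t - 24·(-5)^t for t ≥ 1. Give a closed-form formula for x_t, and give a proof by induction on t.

x_t = 3(-5)^t - 3^(t - 1)

Computing the first terms: x_1 = -16, x_2 = 72, x_3 = -384. This suggests x_t = 3(-5)^t - 3^(t - 1).
Base case (t = 1): the formula gives -16 = -16 = x_1.
Inductive step: assume the claim holds for t = m, so x_m = 3(-5)^m - 3^(m - 1).
Then x_{m+1} = 3·x_m - 24·(-5)^m = 3·(3(-5)^m - 3^(m - 1)) - 24·(-5)^m = 3(-5)^(m + 1) - 3^m = 3(-5)^(m+1) - 3^((m+1) - 1),
which is the claimed formula at t = m+1.
Hence, by induction on t, the claim holds for every t ≥ 1.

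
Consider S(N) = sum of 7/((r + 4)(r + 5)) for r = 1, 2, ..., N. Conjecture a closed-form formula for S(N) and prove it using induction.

We claim S(N) = 7N/(5(N + 5)) for all N ≥ 1.
Base case (N = 1): S(1) = 7/30, and the closed form gives 7/30. They agree.
Inductive step: assume the claim holds for N = r, so S(r) = 7r/(5(r + 5)).
Then S(r+1) = S(r) + (7/((r + 5)(r + 6))) = (7r/(5(r + 5))) + (7/((r + 5)(r + 6))).
Simplifying, S(r+1) = 7(r + 1)/(5(r + 6)) = 7(r+1)/(5((r+1) + 5)),
which is the closed form with N = r+1.
By the principle of mathematical induction, the result holds for all N ≥ 1.

S(N) = 7N/(5(N + 5))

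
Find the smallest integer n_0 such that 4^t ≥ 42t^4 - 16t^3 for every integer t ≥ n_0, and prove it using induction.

n_0 = 10

At t = 9: 262144 < 263898, so the inequality fails and n_0 ≥ 10. We prove 4^t ≥ 42t^4 - 16t^3 for all t ≥ 10.
When t = 10: 4^t = 1048576 and 42t^4 - 16t^3 = 404000, so 1048576 ≥ 404000.
Suppose the result is true for t = k, so 4^k ≥ 42k^4 - 16k^3.
Then 4^(k + 1) = 4·(4^k) ≥ 4·(42k^4 - 16k^3).
Also, for k ≥ 10 we have 4·(42k^4 - 16k^3) ≥ 42(k+1)^4 - 16(k+1)^3, since 4·(42k^4 - 16k^3) − (42(k+1)^4 - 16(k+1)^3) = 126k^4 - 216k^3 - 204k^2 - 120k - 26, which is nonnegative for all k ≥ 10.
Combining, 4^(k + 1) ≥ 42(k+1)^4 - 16(k+1)^3.
By the principle of mathematical induction, the result holds for all t ≥ 10.
Hence the smallest such n_0 is 10.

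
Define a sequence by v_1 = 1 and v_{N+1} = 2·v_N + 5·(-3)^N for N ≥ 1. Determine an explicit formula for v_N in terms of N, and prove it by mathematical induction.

v_N = -(-3)^N - 2^N

Computing the first terms: v_1 = 1, v_2 = -13, v_3 = 19. This suggests v_N = -(-3)^N - 2^N.
When N = 1: the formula gives 1 = 1 = v_1.
Suppose the result is true for N = j, so v_j = -(-3)^j - 2^j.
Then v_{j+1} = 2·v_j + 5·(-3)^j = 2·(-(-3)^j - 2^j) + 5·(-3)^j = -(-3)^(j + 1) - 2^(j + 1),
which is the claimed formula at N = j+1.
This completes the induction.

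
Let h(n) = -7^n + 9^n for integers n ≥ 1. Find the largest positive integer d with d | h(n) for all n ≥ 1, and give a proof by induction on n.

d = 2

Computing the first values: h(1) = 2 and h(2) = 32; gcd(2, 32) = 2, so d ≤ 2.
We prove 2 | -7^n + 9^n for all n ≥ 1 by induction on n.
When n = 1: h(1) = 2 = 2·(1), so 2 | h(1).
Suppose the result is true for n = p, i.e. 2 | h(p). Then
9^{p+1} − 7^{p+1} = 9·9^p − 7·7^p = 9·(9^p − 7^p) + (2)·7^p. The first term is divisible by 2 by the inductive hypothesis, and the second term (2)·7^p is divisible by 2 since 2 | 2. Hence 2 | h(p+1).
Hence, by induction on n, the claim holds for every n ≥ 1.
Therefore the largest such d is 2.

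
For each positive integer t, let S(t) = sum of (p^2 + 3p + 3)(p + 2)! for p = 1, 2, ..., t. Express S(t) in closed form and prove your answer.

We claim S(t) = (t + 1)(t + 3)! - 6 for all t ≥ 1.
When t = 1: S(1) = 42, and the closed form gives 42. They agree.
Suppose the result is true for t = p, so S(p) = (p + 1)(p + 3)! - 6.
Then S(p+1) = S(p) + ((p^2 + 5p + 7)(p + 3)!) = ((p + 1)(p + 3)! - 6) + ((p^2 + 5p + 7)(p + 3)!).
Simplifying, S(p+1) = ((p+1) + 1)((p+1) + 3)! - 6,
which is the closed form with t = p+1.
By induction, the statement is established for all t ≥ 1.

S(t) = (t + 1)(t + 3)! - 6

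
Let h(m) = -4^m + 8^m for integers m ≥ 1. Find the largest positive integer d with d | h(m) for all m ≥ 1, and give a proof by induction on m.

Computing the first values: h(1) = 4 and h(2) = 48; gcd(4, 48) = 4, so d ≤ 4.
We prove 4 | -4^m + 8^m for all m ≥ 1 by induction on m.
Base step (m = 1): h(1) = 4 = 4·(1), so 4 | h(1).
Inductive step: assume the claim holds for m = r, i.e. 4 | h(r). Then
8^{r+1} − 4^{r+1} = 8·8^r − 4·4^r = 8·(8^r − 4^r) + (4)·4^r. The first term is divisible by 4 by the inductive hypothesis, and the second term (4)·4^r is divisible by 4 since 4 | 4. Hence 4 | h(r+1).
This completes the induction.
Therefore the largest such d is 4.

d = 4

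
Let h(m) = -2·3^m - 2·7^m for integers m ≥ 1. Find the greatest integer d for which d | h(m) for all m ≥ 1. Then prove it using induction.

d = 4

Computing the first values: h(1) = -20 and h(2) = -116; gcd(-20, -116) = 4, so d ≤ 4.
We prove 4 | -2·3^m - 2·7^m for all m ≥ 1 by induction on m.
Base step (m = 1): h(1) = -20 = 4·(-5), so 4 | h(1).
Inductive step: suppose the statement holds for some k ≥ 1, i.e. 4 | h(k). Then
h(k+1) − 7·h(k) = (-2·3^(k+1) - 2·7^(k+1)) − 7·(-2·3^k - 2·7^k) = (-2)·3^k·(3 − 7) = (8)·3^k. Since 4 | h(k) by the inductive hypothesis, 4 | 7·h(k); and 4 | 8 since 8 = 4·2. Therefore 4 | h(k+1).
By the principle of mathematical induction, the result holds for all m ≥ 1.
Therefore the largest such d is 4.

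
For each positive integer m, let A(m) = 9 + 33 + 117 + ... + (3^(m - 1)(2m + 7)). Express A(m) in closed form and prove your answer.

We claim A(m) = 3^m(m + 3) - 3 for all m ≥ 1.
Base step (m = 1): A(1) = 9, and the closed form gives 9. They agree.
Inductive step: suppose the statement holds for some i ≥ 1, so A(i) = 3^i(i + 3) - 3.
Then A(i+1) = A(i) + (3^i(2i + 9)) = (3^i(i + 3) - 3) + (3^i(2i + 9)).
Simplifying, A(i+1) = 3·3^i·i + 12·3^i - 3 = 3^(i+1)((i+1) + 3) - 3,
which is the closed form with m = i+1.
Hence, by induction on m, the claim holds for every m ≥ 1.

A(m) = 3^m(m + 3) - 3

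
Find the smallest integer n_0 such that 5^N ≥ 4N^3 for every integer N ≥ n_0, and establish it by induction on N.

At N = 2: 25 < 32, so the inequality fails and n_0 ≥ 3. We prove 5^N ≥ 4N^3 for all N ≥ 3.
Base case (N = 3): 5^N = 125 and 4N^3 = 108, so 125 ≥ 108.
Suppose the result is true for N = i, so 5^i ≥ 4i^3.
Then 5^(i + 1) = 5·(5^i) ≥ 5·(4i^3).
Also, for i ≥ 3 we have 5·(4i^3) ≥ 4(i+1)^3, since 5 ≥ (1 + 1/i)^3 for all i ≥ 3.
Combining, 5^(i + 1) ≥ 4(i+1)^3.
By the principle of mathematical induction, the result holds for all N ≥ 3.
Hence the smallest such n_0 is 3.

n_0 = 3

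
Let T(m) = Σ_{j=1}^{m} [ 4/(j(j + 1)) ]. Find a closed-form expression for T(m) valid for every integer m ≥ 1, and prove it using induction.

T(m) = 4m/(m + 1)

We claim T(m) = 4m/(m + 1) for all m ≥ 1.
Base step (m = 1): T(1) = 2, and the closed form gives 2. They agree.
For the inductive step, assume it holds for an arbitrary j ≥ 1, so T(j) = 4j/(j + 1).
Then T(j+1) = T(j) + (4/((j + 1)(j + 2))) = (4j/(j + 1)) + (4/((j + 1)(j + 2))).
Simplifying, T(j+1) = 4(j + 1)/(j + 2) = 4(j+1)/((j+1) + 1),
which is the closed form with m = j+1.
This completes the induction.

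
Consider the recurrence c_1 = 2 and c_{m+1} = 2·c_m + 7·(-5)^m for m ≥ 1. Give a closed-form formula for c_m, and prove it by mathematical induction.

c_m = -(-5)^m - 3·2^(m - 1)

Computing the first terms: c_1 = 2, c_2 = -31, c_3 = 113. This suggests c_m = -(-5)^m - 3·2^(m - 1).
For the base case m = 1: the formula gives 2 = 2 = c_1.
Inductive step: assume the claim holds for m = j, so c_j = -(-5)^j - 3·2^(j - 1).
Then c_{j+1} = 2·c_j + 7·(-5)^j = 2·(-(-5)^j - 3·2^(j - 1)) + 7·(-5)^j = -(-5)^(j + 1) - 3·2^j = -(-5)^(j+1) - 3·2^((j+1) - 1),
which is the claimed formula at m = j+1.
By the principle of mathematical induction, the result holds for all m ≥ 1.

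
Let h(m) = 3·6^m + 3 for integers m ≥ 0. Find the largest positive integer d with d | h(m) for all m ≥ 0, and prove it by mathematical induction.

Computing the first values: h(0) = 6 and h(1) = 21; gcd(6, 21) = 3, so d ≤ 3.
We prove 3 | 3·6^m + 3 for all m ≥ 0 by induction on m.
When m = 0: h(0) = 6 = 3·(2), so 3 | h(0).
Inductive step: suppose the statement holds for some r ≥ 0, i.e. 3 | h(r). Then
h(r+1) = 3·6^(r+1) + 3 = 6·(3·6^r + 3) - 15 = 6·h(r) - 15. The first term is divisible by 3 by the inductive hypothesis, and -15 is divisible by 3. Hence 3 | h(r+1).
This completes the induction.
Therefore the largest such d is 3.

d = 3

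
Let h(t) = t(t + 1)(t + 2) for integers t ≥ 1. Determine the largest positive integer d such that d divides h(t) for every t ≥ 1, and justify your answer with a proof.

Computing the first values: h(1) = 6 and h(2) = 24; gcd(6, 24) = 6, so d ≤ 6.
We prove 6 | t(t + 1)(t + 2) for all t ≥ 1 by induction on t.
Base step (t = 1): h(1) = 6 = 6·(1), so 6 | h(1).
For the inductive step, assume it holds for an arbitrary r ≥ 1, i.e. 6 | h(r). Then
h(r+1) − h(r) = (r+1)·(r+2)·(r+3) − r·(r+1)·(r+2) = (r+1)·(r+2)·[(r+3) − r] = 3·(r+1)·(r+2). The product of 2 consecutive integers is divisible by (2)! = 2, so h(r+1) − h(r) is divisible by 3·2 = 6. By the inductive hypothesis 6 | h(r), hence 6 | h(r+1).
Hence, by induction on t, the claim holds for every t ≥ 1.
Therefore the largest such d is 6.

d = 6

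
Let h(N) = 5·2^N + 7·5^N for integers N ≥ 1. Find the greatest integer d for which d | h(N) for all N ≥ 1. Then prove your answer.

Computing the first values: h(1) = 45 and h(2) = 195; gcd(45, 195) = 15, so d ≤ 15.
We prove 15 | 5·2^N + 7·5^N for all N ≥ 1 by induction on N.
Base step (N = 1): h(1) = 45 = 15·(3), so 15 | h(1).
Suppose the result is true for N = i, i.e. 15 | h(i). Then
h(i+1) − 5·h(i) = (5·2^(i+1) + 7·5^(i+1)) − 5·(5·2^i + 7·5^i) = (5)·2^i·(2 − 5) = (-15)·2^i. Since 15 | h(i) by the inductive hypothesis, 15 | 5·h(i); and 15 | -15 since -15 = 15·-1. Therefore 15 | h(i+1).
By induction, the statement is established for all N ≥ 1.
Therefore the largest such d is 15.

d = 15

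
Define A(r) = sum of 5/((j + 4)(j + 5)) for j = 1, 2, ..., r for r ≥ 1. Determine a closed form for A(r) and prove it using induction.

We claim A(r) = r/(r + 5) for all r ≥ 1.
Base case (r = 1): A(1) = 1/6, and the closed form gives 1/6. They agree.
Inductive step: assume the claim holds for r = j, so A(j) = j/(j + 5).
Then A(j+1) = A(j) + (5/((j + 5)(j + 6))) = (j/(j + 5)) + (5/((j + 5)(j + 6))).
Simplifying, A(j+1) = (j + 1)/(j + 6) = (j+1)/((j+1) + 5),
which is the closed form with r = j+1.
By induction, the statement is established for all r ≥ 1.

A(r) = r/(r + 5)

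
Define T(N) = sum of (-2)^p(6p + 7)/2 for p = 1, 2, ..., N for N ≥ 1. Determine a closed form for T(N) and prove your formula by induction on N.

We claim T(N) = (-2)^N(2N + 3) - 3 for all N ≥ 1.
For the base case N = 1: T(1) = -13, and the closed form gives -13. They agree.
For the inductive step, assume it holds for an arbitrary p ≥ 1, so T(p) = (-2)^p(2p + 3) - 3.
Then T(p+1) = T(p) + ((-2)^p(-6p - 13)) = ((-2)^p(2p + 3) - 3) + ((-2)^p(-6p - 13)).
Simplifying, T(p+1) = -4(-2)^p·p - 10(-2)^p - 3 = (-2)^(p+1)(2(p+1) + 3) - 3,
which is the closed form with N = p+1.
By the principle of mathematical induction, the result holds for all N ≥ 1.

T(N) = (-2)^N(2N + 3) - 3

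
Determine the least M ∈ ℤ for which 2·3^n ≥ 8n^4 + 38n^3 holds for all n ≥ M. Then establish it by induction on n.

At n = 9: 39366 < 80190, so the inequality fails and M ≥ 10. We prove 2·3^n ≥ 8n^4 + 38n^3 for all n ≥ 10.
For the base case n = 10: 2·3^n = 118098 and 8n^4 + 38n^3 = 118000, so 118098 ≥ 118000.
Inductive step: suppose the statement holds for some k ≥ 10, so 2·3^k ≥ 8k^4 + 38k^3.
Then 2·3^(k + 1) = 3·(2·3^k) ≥ 3·(8k^4 + 38k^3).
Also, for k ≥ 10 we have 3·(8k^4 + 38k^3) ≥ 8(k+1)^4 + 38(k+1)^3, since 3·(8k^4 + 38k^3) − (8(k+1)^4 + 38(k+1)^3) = 16k^4 + 44k^3 - 162k^2 - 146k - 46, which is nonnegative for all k ≥ 10.
Combining, 2·3^(k + 1) ≥ 8(k+1)^4 + 38(k+1)^3.
By induction, the statement is established for all n ≥ 10.
Hence the smallest such M is 10.

M = 10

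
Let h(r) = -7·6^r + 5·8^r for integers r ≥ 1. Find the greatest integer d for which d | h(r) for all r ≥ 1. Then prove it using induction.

d = 2

Computing the first values: h(1) = -2 and h(2) = 68; gcd(-2, 68) = 2, so d ≤ 2.
We prove 2 | -7·6^r + 5·8^r for all r ≥ 1 by induction on r.
Base step (r = 1): h(1) = -2 = 2·(-1), so 2 | h(1).
Inductive step: suppose the statement holds for some i ≥ 1, i.e. 2 | h(i). Then
h(i+1) − 8·h(i) = (-7·6^(i+1) + 5·8^(i+1)) − 8·(-7·6^i + 5·8^i) = (-7)·6^i·(6 − 8) = (14)·6^i. Since 2 | h(i) by the inductive hypothesis, 2 | 8·h(i); and 2 | 14 since 14 = 2·7. Therefore 2 | h(i+1).
Hence, by induction on r, the claim holds for every r ≥ 1.
Therefore the largest such d is 2.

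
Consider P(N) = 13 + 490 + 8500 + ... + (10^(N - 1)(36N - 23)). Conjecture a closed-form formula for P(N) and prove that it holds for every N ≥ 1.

P(N) = 10^N(4N - 3) + 3

We claim P(N) = 10^N(4N - 3) + 3 for all N ≥ 1.
Base case (N = 1): P(1) = 13, and the closed form gives 13. They agree.
Suppose the result is true for N = p, so P(p) = 10^p(4p - 3) + 3.
Then P(p+1) = P(p) + (10^p(36p + 13)) = (10^p(4p - 3) + 3) + (10^p(36p + 13)).
Simplifying, P(p+1) = 40·10^p·p + 10·10^p + 3 = 10^(p+1)(4(p+1) - 3) + 3,
which is the closed form with N = p+1.
By induction, the statement is established for all N ≥ 1.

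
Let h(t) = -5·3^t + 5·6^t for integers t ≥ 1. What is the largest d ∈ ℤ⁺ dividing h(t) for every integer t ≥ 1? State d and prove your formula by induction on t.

Computing the first values: h(1) = 15 and h(2) = 135; gcd(15, 135) = 15, so d ≤ 15.
We prove 15 | -5·3^t + 5·6^t for all t ≥ 1 by induction on t.
Base step (t = 1): h(1) = 15 = 15·(1), so 15 | h(1).
For the inductive step, assume it holds for an arbitrary j ≥ 1, i.e. 15 | h(j). Then
h(j+1) − 6·h(j) = (-5·3^(j+1) + 5·6^(j+1)) − 6·(-5·3^j + 5·6^j) = (-5)·3^j·(3 − 6) = (15)·3^j. Since 15 | h(j) by the inductive hypothesis, 15 | 6·h(j); and 15 | 15 since 15 = 15·1. Therefore 15 | h(j+1).
By induction, the statement is established for all t ≥ 1.
Therefore the largest such d is 15.

d = 15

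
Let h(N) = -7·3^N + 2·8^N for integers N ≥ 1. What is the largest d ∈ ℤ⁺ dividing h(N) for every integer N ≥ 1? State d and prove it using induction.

d = 5

Computing the first values: h(1) = -5 and h(2) = 65; gcd(-5, 65) = 5, so d ≤ 5.
We prove 5 | -7·3^N + 2·8^N for all N ≥ 1 by induction on N.
For the base case N = 1: h(1) = -5 = 5·(-1), so 5 | h(1).
Inductive step: suppose the statement holds for some j ≥ 1, i.e. 5 | h(j). Then
h(j+1) − 8·h(j) = (-7·3^(j+1) + 2·8^(j+1)) − 8·(-7·3^j + 2·8^j) = (-7)·3^j·(3 − 8) = (35)·3^j. Since 5 | h(j) by the inductive hypothesis, 5 | 8·h(j); and 5 | 35 since 35 = 5·7. Therefore 5 | h(j+1).
By induction, the statement is established for all N ≥ 1.
Therefore the largest such d is 5.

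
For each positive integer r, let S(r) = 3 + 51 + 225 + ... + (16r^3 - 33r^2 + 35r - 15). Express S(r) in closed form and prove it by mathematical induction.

S(r) = r(4r^3 - 3r^2 + 5r - 3)

We claim S(r) = r(4r^3 - 3r^2 + 5r - 3) for all r ≥ 1.
When r = 1: S(1) = 3, and the closed form gives 3. They agree.
Inductive step: suppose the statement holds for some m ≥ 1, so S(m) = m(4m^3 - 3m^2 + 5m - 3).
Then S(m+1) = S(m) + (16m^3 + 15m^2 + 17m + 3) = (m(4m^3 - 3m^2 + 5m - 3)) + (16m^3 + 15m^2 + 17m + 3).
Simplifying, S(m+1) = (m + 1)(4m^3 + 9m^2 + 11m + 3) = (m+1)(4(m+1)^3 - 3(m+1)^2 + 5(m+1) - 3),
which is the closed form with r = m+1.
By the principle of mathematical induction, the result holds for all r ≥ 1.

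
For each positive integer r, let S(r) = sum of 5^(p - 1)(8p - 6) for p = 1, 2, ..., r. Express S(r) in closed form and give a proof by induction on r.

S(r) = 2·5^r(r - 1) + 2

We claim S(r) = 2·5^r(r - 1) + 2 for all r ≥ 1.
Base case (r = 1): S(1) = 2, and the closed form gives 2. They agree.
Inductive step: suppose the statement holds for some p ≥ 1, so S(p) = 2·5^p(p - 1) + 2.
Then S(p+1) = S(p) + (5^p(8p + 2)) = (2·5^p(p - 1) + 2) + (5^p(8p + 2)).
Simplifying, S(p+1) = 10·5^p·p + 2 = 2·5^(p+1)((p+1) - 1) + 2,
which is the closed form with r = p+1.
Hence, by induction on r, the claim holds for every r ≥ 1.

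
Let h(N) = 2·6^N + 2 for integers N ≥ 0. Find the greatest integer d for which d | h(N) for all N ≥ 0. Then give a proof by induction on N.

Computing the first values: h(0) = 4 and h(1) = 14; gcd(4, 14) = 2, so d ≤ 2.
We prove 2 | 2·6^N + 2 for all N ≥ 0 by induction on N.
Base case (N = 0): h(0) = 4 = 2·(2), so 2 | h(0).
Inductive step: suppose the statement holds for some k ≥ 0, i.e. 2 | h(k). Then
h(k+1) = 2·6^(k+1) + 2 = 6·(2·6^k + 2) - 10 = 6·h(k) - 10. The first term is divisible by 2 by the inductive hypothesis, and -10 is divisible by 2. Hence 2 | h(k+1).
By induction, the statement is established for all N ≥ 0.
Therefore the largest such d is 2.

d = 2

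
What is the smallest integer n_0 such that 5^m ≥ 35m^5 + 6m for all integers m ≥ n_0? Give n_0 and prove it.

At m = 9: 1953125 < 2066769, so the inequality fails and n_0 ≥ 10. We prove 5^m ≥ 35m^5 + 6m for all m ≥ 10.
Base step (m = 10): 5^m = 9765625 and 35m^5 + 6m = 3500060, so 9765625 ≥ 3500060.
Suppose the result is true for m = j, so 5^j ≥ 35j^5 + 6j.
Then 5^(j + 1) = 5·(5^j) ≥ 5·(35j^5 + 6j).
Also, for j ≥ 10 we have 5·(35j^5 + 6j) ≥ 35(j+1)^5 + 6(j+1), since 5·(35j^5 + 6j) − (35(j+1)^5 + 6(j+1)) = 140j^5 - 175j^4 - 350j^3 - 350j^2 - 151j - 41, which is nonnegative for all j ≥ 10.
Combining, 5^(j + 1) ≥ 35(j+1)^5 + 6(j+1).
By induction, the statement is established for all m ≥ 10.
Hence the smallest such n_0 is 10.

n_0 = 10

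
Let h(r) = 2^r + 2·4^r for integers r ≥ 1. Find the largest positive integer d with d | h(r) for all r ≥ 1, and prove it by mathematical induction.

d = 2

Computing the first values: h(1) = 10 and h(2) = 36; gcd(10, 36) = 2, so d ≤ 2.
We prove 2 | 2^r + 2·4^r for all r ≥ 1 by induction on r.
Base case (r = 1): h(1) = 10 = 2·(5), so 2 | h(1).
Inductive step: assume the claim holds for r = p, i.e. 2 | h(p). Then
h(p+1) − 4·h(p) = (2^(p+1) + 2·4^(p+1)) − 4·(2^p + 2·4^p) = (1)·2^p·(2 − 4) = (-2)·2^p. Since 2 | h(p) by the inductive hypothesis, 2 | 4·h(p); and 2 | -2 since -2 = 2·-1. Therefore 2 | h(p+1).
By induction, the statement is established for all r ≥ 1.
Therefore the largest such d is 2.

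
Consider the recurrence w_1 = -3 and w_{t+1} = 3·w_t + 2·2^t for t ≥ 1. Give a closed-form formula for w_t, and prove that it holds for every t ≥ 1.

w_t = -2^(t + 1) + 3^(t - 1)

Computing the first terms: w_1 = -3, w_2 = -5, w_3 = -7. This suggests w_t = -2^(t + 1) + 3^(t - 1).
Base case (t = 1): the formula gives -3 = -3 = w_1.
Inductive step: assume the claim holds for t = k, so w_k = -2^(k + 1) + 3^(k - 1).
Then w_{k+1} = 3·w_k + 2·2^k = 3·(-2^(k + 1) + 3^(k - 1)) + 2·2^k = -2^(k + 2) + 3^k = -2^((k+1) + 1) + 3^((k+1) - 1),
which is the claimed formula at t = k+1.
This completes the induction.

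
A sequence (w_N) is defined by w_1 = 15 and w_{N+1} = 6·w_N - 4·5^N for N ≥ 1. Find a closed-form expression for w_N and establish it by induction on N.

w_N = 4·5^N - 5·6^(N - 1)

Computing the first terms: w_1 = 15, w_2 = 70, w_3 = 320. This suggests w_N = 4·5^N - 5·6^(N - 1).
For the base case N = 1: the formula gives 15 = 15 = w_1.
Suppose the result is true for N = j, so w_j = 4·5^j - 5·6^(j - 1).
Then w_{j+1} = 6·w_j - 4·5^j = 6·(4·5^j - 5·6^(j - 1)) - 4·5^j = 4·5^(j + 1) - 5·6^j = 4·5^(j+1) - 5·6^((j+1) - 1),
which is the claimed formula at N = j+1.
Hence, by induction on N, the claim holds for every N ≥ 1.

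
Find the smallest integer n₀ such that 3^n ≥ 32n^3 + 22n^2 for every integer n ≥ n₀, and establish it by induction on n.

n₀ = 10

At n = 9: 19683 < 25110, so the inequality fails and n₀ ≥ 10. We prove 3^n ≥ 32n^3 + 22n^2 for all n ≥ 10.
For the base case n = 10: 3^n = 59049 and 32n^3 + 22n^2 = 34200, so 59049 ≥ 34200.
Inductive step: suppose the statement holds for some i ≥ 10, so 3^i ≥ 32i^3 + 22i^2.
Then 3^(i + 1) = 3·(3^i) ≥ 3·(32i^3 + 22i^2).
Also, for i ≥ 10 we have 3·(32i^3 + 22i^2) ≥ 32(i+1)^3 + 22(i+1)^2, since 3·(32i^3 + 22i^2) − (32(i+1)^3 + 22(i+1)^2) = 64i^3 - 52i^2 - 140i - 54, which is nonnegative for all i ≥ 10.
Combining, 3^(i + 1) ≥ 32(i+1)^3 + 22(i+1)^2.
This completes the induction.
Hence the smallest such n₀ is 10.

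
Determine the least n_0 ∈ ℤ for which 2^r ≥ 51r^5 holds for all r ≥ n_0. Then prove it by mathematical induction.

n_0 = 31

At r = 30: 1073741824 < 1239300000, so the inequality fails and n_0 ≥ 31. We prove 2^r ≥ 51r^5 for all r ≥ 31.
When r = 31: 2^r = 2147483648 and 51r^5 = 1460086701, so 2147483648 ≥ 1460086701.
Inductive step: assume the claim holds for r = k, so 2^k ≥ 51k^5.
Then 2^(k + 1) = 2·(2^k) ≥ 2·(51k^5).
Also, for k ≥ 31 we have 2·(51k^5) ≥ 51(k+1)^5, since 2 ≥ (1 + 1/k)^5 for all k ≥ 31.
Combining, 2^(k + 1) ≥ 51(k+1)^5.
By the principle of mathematical induction, the result holds for all r ≥ 31.
Hence the smallest such n_0 is 31.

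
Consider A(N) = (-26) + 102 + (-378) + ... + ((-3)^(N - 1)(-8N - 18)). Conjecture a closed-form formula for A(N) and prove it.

We claim A(N) = (-3)^N(2N + 5) - 5 for all N ≥ 1.
Base case (N = 1): A(1) = -26, and the closed form gives -26. They agree.
Inductive step: suppose the statement holds for some r ≥ 1, so A(r) = (-3)^r(2r + 5) - 5.
Then A(r+1) = A(r) + ((-3)^r(-8r - 26)) = ((-3)^r(2r + 5) - 5) + ((-3)^r(-8r - 26)).
Simplifying, A(r+1) = -6(-3)^r·r - 21(-3)^r - 5 = (-3)^(r+1)(2(r+1) + 5) - 5,
which is the closed form with N = r+1.
Hence, by induction on N, the claim holds for every N ≥ 1.

A(N) = (-3)^N(2N + 5) - 5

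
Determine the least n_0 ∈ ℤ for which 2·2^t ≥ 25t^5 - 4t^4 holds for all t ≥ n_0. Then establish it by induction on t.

At t = 27: 268435456 < 356596911, so the inequality fails and n_0 ≥ 28. We prove 2·2^t ≥ 25t^5 - 4t^4 for all t ≥ 28.
Base step (t = 28): 2·2^t = 536870912 and 25t^5 - 4t^4 = 427800576, so 536870912 ≥ 427800576.
For the inductive step, assume it holds for an arbitrary m ≥ 28, so 2·2^m ≥ 25m^5 - 4m^4.
Then 2·2^(m + 1) = 2·(2·2^m) ≥ 2·(25m^5 - 4m^4).
Also, for m ≥ 28 we have 2·(25m^5 - 4m^4) ≥ 25(m+1)^5 - 4(m+1)^4, since 2·(25m^5 - 4m^4) − (25(m+1)^5 - 4(m+1)^4) = 25m^5 - 129m^4 - 234m^3 - 226m^2 - 109m - 21, which is nonnegative for all m ≥ 28.
Combining, 2·2^(m + 1) ≥ 25(m+1)^5 - 4(m+1)^4.
Hence, by induction on t, the claim holds for every t ≥ 28.
Hence the smallest such n_0 is 28.

n_0 = 28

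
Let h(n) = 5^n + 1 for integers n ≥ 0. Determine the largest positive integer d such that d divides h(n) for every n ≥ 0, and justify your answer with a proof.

d = 2

Computing the first values: h(0) = 2 and h(1) = 6; gcd(2, 6) = 2, so d ≤ 2.
We prove 2 | 5^n + 1 for all n ≥ 0 by induction on n.
Base case (n = 0): h(0) = 2 = 2·(1), so 2 | h(0).
Inductive step: suppose the statement holds for some k ≥ 0, i.e. 2 | h(k). Then
h(k+1) = 5^(k+1) + 1 = 5·(5^k + 1) - 4 = 5·h(k) - 4. The first term is divisible by 2 by the inductive hypothesis, and -4 is divisible by 2. Hence 2 | h(k+1).
Hence, by induction on n, the claim holds for every n ≥ 0.
Therefore the largest such d is 2.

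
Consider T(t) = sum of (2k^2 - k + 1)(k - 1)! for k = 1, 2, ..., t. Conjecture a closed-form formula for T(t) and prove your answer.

We claim T(t) = (2t + 1)t! - 1 for all t ≥ 1.
Base step (t = 1): T(1) = 2, and the closed form gives 2. They agree.
Inductive step: assume the claim holds for t = k, so T(k) = (2k + 1)k! - 1.
Then T(k+1) = T(k) + ((2k^2 + 3k + 2)k!) = ((2k + 1)k! - 1) + ((2k^2 + 3k + 2)k!).
Simplifying, T(k+1) = (2(k+1) + 1)(k+1)! - 1,
which is the closed form with t = k+1.
This completes the induction.

T(t) = (2t + 1)t! - 1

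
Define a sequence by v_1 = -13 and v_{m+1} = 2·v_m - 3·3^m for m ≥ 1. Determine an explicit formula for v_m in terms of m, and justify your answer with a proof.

v_m = -2^(m + 1) - 3^(m + 1)

Computing the first terms: v_1 = -13, v_2 = -35, v_3 = -97. This suggests v_m = -2^(m + 1) - 3^(m + 1).
Base step (m = 1): the formula gives -13 = -13 = v_1.
Suppose the result is true for m = i, so v_i = -2^(i + 1) - 3^(i + 1).
Then v_{i+1} = 2·v_i - 3·3^i = 2·(-2^(i + 1) - 3^(i + 1)) - 3·3^i = -2^(i + 2) - 3^(i + 2) = -2^((i+1) + 1) - 3^((i+1) + 1),
which is the claimed formula at m = i+1.
By induction, the statement is established for all m ≥ 1.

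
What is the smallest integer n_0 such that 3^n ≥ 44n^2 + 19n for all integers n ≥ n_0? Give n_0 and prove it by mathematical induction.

At n = 7: 2187 < 2289, so the inequality fails and n_0 ≥ 8. We prove 3^n ≥ 44n^2 + 19n for all n ≥ 8.
When n = 8: 3^n = 6561 and 44n^2 + 19n = 2968, so 6561 ≥ 2968.
Inductive step: suppose the statement holds for some p ≥ 8, so 3^p ≥ 44p^2 + 19p.
Then 3^(p + 1) = 3·(3^p) ≥ 3·(44p^2 + 19p).
Also, for p ≥ 8 we have 3·(44p^2 + 19p) ≥ 44(p+1)^2 + 19(p+1), since 3·(44p^2 + 19p) − (44(p+1)^2 + 19(p+1)) = 88p^2 - 50p - 63, which is nonnegative for all p ≥ 8.
Combining, 3^(p + 1) ≥ 44(p+1)^2 + 19(p+1).
By induction, the statement is established for all n ≥ 8.
Hence the smallest such n_0 is 8.

n_0 = 8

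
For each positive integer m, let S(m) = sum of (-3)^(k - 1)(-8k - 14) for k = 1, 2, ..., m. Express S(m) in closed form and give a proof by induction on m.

S(m) = 2(-3)^m(m + 2) - 4

We claim S(m) = 2(-3)^m(m + 2) - 4 for all m ≥ 1.
When m = 1: S(1) = -22, and the closed form gives -22. They agree.
Inductive step: suppose the statement holds for some k ≥ 1, so S(k) = 2(-3)^k(k + 2) - 4.
Then S(k+1) = S(k) + ((-3)^k(-8k - 22)) = (2(-3)^k(k + 2) - 4) + ((-3)^k(-8k - 22)).
Simplifying, S(k+1) = -6(-3)^k·k - 18(-3)^k - 4 = 2(-3)^(k+1)((k+1) + 2) - 4,
which is the closed form with m = k+1.
Hence, by induction on m, the claim holds for every m ≥ 1.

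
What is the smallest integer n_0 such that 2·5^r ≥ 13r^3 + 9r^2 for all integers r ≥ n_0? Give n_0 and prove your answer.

n_0 = 4

At r = 3: 250 < 432, so the inequality fails and n_0 ≥ 4. We prove 2·5^r ≥ 13r^3 + 9r^2 for all r ≥ 4.
When r = 4: 2·5^r = 1250 and 13r^3 + 9r^2 = 976, so 1250 ≥ 976.
Suppose the result is true for r = i, so 2·5^i ≥ 13i^3 + 9i^2.
Then 2·5^(i + 1) = 5·(2·5^i) ≥ 5·(13i^3 + 9i^2).
Also, for i ≥ 4 we have 5·(13i^3 + 9i^2) ≥ 13(i+1)^3 + 9(i+1)^2, since 5·(13i^3 + 9i^2) − (13(i+1)^3 + 9(i+1)^2) = 52i^3 - 3i^2 - 57i - 22, which is nonnegative for all i ≥ 4.
Combining, 2·5^(i + 1) ≥ 13(i+1)^3 + 9(i+1)^2.
By the principle of mathematical induction, the result holds for all r ≥ 4.
Hence the smallest such n_0 is 4.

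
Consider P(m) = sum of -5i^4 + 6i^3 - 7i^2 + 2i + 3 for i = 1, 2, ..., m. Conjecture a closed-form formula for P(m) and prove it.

We claim P(m) = -m(m^4 + m^3 + m^2 + m - 3) for all m ≥ 1.
For the base case m = 1: P(1) = -1, and the closed form gives -1. They agree.
For the inductive step, assume it holds for an arbitrary i ≥ 1, so P(i) = i(-i^4 - i^3 - i^2 - i + 3).
Then P(i+1) = P(i) + (-5i^4 - 14i^3 - 19i^2 - 14i - 1) = (i(-i^4 - i^3 - i^2 - i + 3)) + (-5i^4 - 14i^3 - 19i^2 - 14i - 1).
Simplifying, P(i+1) = -(i + 1)(i^4 + 5i^3 + 10i^2 + 10i + 1) = -(i+1)((i+1)^4 + (i+1)^3 + (i+1)^2 + (i+1) - 3),
which is the closed form with m = i+1.
Hence, by induction on m, the claim holds for every m ≥ 1.

P(m) = -m(m^4 + m^3 + m^2 + m - 3)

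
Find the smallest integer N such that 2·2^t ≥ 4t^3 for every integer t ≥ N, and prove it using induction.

At t = 11: 4096 < 5324, so the inequality fails and N ≥ 12. We prove 2·2^t ≥ 4t^3 for all t ≥ 12.
When t = 12: 2·2^t = 8192 and 4t^3 = 6912, so 8192 ≥ 6912.
Inductive step: suppose the statement holds for some j ≥ 12, so 2·2^j ≥ 4j^3.
Then 2·2^(j + 1) = 2·(2·2^j) ≥ 2·(4j^3).
Also, for j ≥ 12 we have 2·(4j^3) ≥ 4(j+1)^3, since 2 ≥ (1 + 1/j)^3 for all j ≥ 12.
Combining, 2·2^(j + 1) ≥ 4(j+1)^3.
Hence, by induction on t, the claim holds for every t ≥ 12.
Hence the smallest such N is 12.

N = 12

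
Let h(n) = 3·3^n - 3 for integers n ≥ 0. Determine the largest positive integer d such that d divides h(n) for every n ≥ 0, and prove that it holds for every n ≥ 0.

d = 6

Computing the first values: h(0) = 0 and h(1) = 6; gcd(0, 6) = 6, so d ≤ 6.
We prove 6 | 3·3^n - 3 for all n ≥ 0 by induction on n.
Base case (n = 0): h(0) = 0 = 6·(0), so 6 | h(0).
Inductive step: assume the claim holds for n = i, i.e. 6 | h(i). Then
h(i+1) = 3·3^(i+1) - 3 = 3·(3·3^i - 3) + 6 = 3·h(i) + 6. The first term is divisible by 6 by the inductive hypothesis, and 6 is divisible by 6. Hence 6 | h(i+1).
By induction, the statement is established for all n ≥ 0.
Therefore the largest such d is 6.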